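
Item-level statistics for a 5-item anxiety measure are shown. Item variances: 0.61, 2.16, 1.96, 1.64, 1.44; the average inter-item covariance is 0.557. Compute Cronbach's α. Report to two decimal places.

ΣVar(i) = 0.61 + 2.16 + 1.96 + 1.64 + 1.44 = 7.81
Sum of the 10 distinct covariances = 10 × 0.557 = 5.570
Var(T) = ΣVar(i) + 2·Σcov = 7.81 + 2 × 5.570 = 18.950
α = (5/4)·(1 − 7.81/18.950) = 0.73

α = 0.73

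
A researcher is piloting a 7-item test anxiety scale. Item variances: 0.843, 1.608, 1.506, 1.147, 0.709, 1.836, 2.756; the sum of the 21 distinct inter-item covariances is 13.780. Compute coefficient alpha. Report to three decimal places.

Σσᵢ² = 0.843 + 1.608 + 1.506 + 1.147 + 0.709 + 1.836 + 2.756 = 10.405
Sum of distinct covariances = 13.780
Var(T) = Σσᵢ² + 2·Σcov = 10.405 + 2 × 13.780 = 37.965
α = (7/6)·(1 − 10.405/37.965) = 0.847

α = 0.847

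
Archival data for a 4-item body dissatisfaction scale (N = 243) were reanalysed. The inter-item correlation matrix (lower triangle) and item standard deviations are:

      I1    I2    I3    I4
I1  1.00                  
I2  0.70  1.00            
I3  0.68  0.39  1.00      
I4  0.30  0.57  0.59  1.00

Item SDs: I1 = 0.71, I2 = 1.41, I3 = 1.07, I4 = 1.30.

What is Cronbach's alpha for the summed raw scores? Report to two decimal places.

Σσ²ᵢ = 0.71² + 1.41² + 1.07² + 1.30² = 5.3271
Covariances σ_ij = r_ij · s_i · s_j:
  σ(I1,I2) = 0.70 × 0.71 × 1.41 = 0.7008
  σ(I1,I3) = 0.68 × 0.71 × 1.07 = 0.5166
  σ(I1,I4) = 0.30 × 0.71 × 1.30 = 0.2769
  σ(I2,I3) = 0.39 × 1.41 × 1.07 = 0.5884
  σ(I2,I4) = 0.57 × 1.41 × 1.30 = 1.0448
  σ(I3,I4) = 0.59 × 1.07 × 1.30 = 0.8207
σ²_T = Σσ²ᵢ + 2·Σσ_ij = 5.3271 + 2 × 3.9482 = 13.2235
α = (4/3)·(1 − 5.3271/13.2235) = 0.80

α = 0.80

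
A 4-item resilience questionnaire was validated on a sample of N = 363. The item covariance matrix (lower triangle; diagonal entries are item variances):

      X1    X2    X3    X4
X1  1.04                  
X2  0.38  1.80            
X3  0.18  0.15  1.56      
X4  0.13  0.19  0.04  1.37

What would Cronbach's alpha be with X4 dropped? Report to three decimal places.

Cronbach's alpha = 0.366

Remaining items: X1, X2, X3 (k = 3).
Σσᵢ² = 1.04 + 1.80 + 1.56 = 4.40
Var(T) = 4.40 + 2 × 0.71 = 5.82
α (item deleted) = (3/2)·(1 − 4.40/5.82) = 0.366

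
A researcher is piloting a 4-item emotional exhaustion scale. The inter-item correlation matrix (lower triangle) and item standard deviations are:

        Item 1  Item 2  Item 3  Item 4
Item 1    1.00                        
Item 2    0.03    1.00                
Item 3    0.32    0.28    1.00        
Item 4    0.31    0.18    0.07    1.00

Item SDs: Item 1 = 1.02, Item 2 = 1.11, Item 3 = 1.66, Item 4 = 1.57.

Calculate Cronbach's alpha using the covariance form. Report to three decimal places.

Σσ²ᵢ = 1.02² + 1.11² + 1.66² + 1.57² = 7.4930
Covariances σ_ij = r_ij · s_i · s_j:
  σ(Item 1,Item 2) = 0.03 × 1.02 × 1.11 = 0.0340
  σ(Item 1,Item 3) = 0.32 × 1.02 × 1.66 = 0.5418
  σ(Item 1,Item 4) = 0.31 × 1.02 × 1.57 = 0.4964
  σ(Item 2,Item 3) = 0.28 × 1.11 × 1.66 = 0.5159
  σ(Item 2,Item 4) = 0.18 × 1.11 × 1.57 = 0.3137
  σ(Item 3,Item 4) = 0.07 × 1.66 × 1.57 = 0.1824
σ²_T = Σσ²ᵢ + 2·Σσ_ij = 7.4930 + 2 × 2.0842 = 11.6614
α = (4/3)·(1 − 7.4930/11.6614) = 0.477

Cronbach's alpha = 0.477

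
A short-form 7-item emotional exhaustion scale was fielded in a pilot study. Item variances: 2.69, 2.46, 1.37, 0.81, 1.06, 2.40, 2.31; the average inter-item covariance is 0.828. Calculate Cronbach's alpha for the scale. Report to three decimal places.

Cronbach's alpha = 0.847

Σσᵢ² = 2.69 + 2.46 + 1.37 + 0.81 + 1.06 + 2.40 + 2.31 = 13.10
Sum of the 21 distinct covariances = 21 × 0.828 = 17.388
σ²_total = Σσᵢ² + 2·Σcov = 13.10 + 2 × 17.388 = 47.876
α = (7/6)·(1 − 13.10/47.876) = 0.847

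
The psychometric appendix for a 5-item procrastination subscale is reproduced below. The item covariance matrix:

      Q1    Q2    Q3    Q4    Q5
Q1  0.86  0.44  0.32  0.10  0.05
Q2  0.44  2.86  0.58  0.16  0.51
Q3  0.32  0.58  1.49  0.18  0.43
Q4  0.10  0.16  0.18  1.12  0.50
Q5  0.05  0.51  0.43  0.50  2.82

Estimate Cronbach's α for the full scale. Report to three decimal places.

Σσ²ᵢ = 0.86 + 2.86 + 1.49 + 1.12 + 2.82 = 9.15
Σ_{i<j} σ_ij = 3.27
Var(T) = 9.15 + 2 × 3.27 = 15.69
α = (k/(k−1))·(1 − Σσ²ᵢ/Var(T)) = (5/4)·(1 − 9.15/15.69) = 0.521

Cronbach's α = 0.521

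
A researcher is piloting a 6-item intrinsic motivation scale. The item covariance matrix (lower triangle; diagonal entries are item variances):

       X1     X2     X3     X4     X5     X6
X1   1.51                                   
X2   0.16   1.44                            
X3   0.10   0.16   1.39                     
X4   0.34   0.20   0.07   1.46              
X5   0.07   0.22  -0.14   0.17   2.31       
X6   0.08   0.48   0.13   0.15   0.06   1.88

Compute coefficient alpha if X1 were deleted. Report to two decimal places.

α = 0.33

Remaining items: X2, X3, X4, X5, X6 (k = 5).
Σσᵢ² = 1.44 + 1.39 + 1.46 + 2.31 + 1.88 = 8.48
total variance = 8.48 + 2 × 1.50 = 11.48
α (item deleted) = (5/4)·(1 − 8.48/11.48) = 0.33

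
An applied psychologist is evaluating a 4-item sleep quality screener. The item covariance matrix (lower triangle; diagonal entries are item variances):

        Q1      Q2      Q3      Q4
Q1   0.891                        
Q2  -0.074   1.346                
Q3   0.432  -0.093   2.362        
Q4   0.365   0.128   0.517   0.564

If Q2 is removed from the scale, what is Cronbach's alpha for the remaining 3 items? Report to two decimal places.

Cronbach's alpha = 0.61

Remaining items: Q1, Q3, Q4 (k = 3).
sum of item variances = 0.891 + 2.362 + 0.564 = 3.817
σ²_total = 3.817 + 2 × 1.314 = 6.445
α (item deleted) = (3/2)·(1 − 3.817/6.445) = 0.61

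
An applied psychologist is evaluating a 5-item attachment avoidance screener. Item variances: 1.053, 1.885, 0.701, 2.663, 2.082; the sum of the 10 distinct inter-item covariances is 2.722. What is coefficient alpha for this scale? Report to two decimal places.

ΣVar(i) = 1.053 + 1.885 + 0.701 + 2.663 + 2.082 = 8.384
Sum of distinct covariances = 2.722
σ²_total = ΣVar(i) + 2·Σcov = 8.384 + 2 × 2.722 = 13.828
α = (5/4)·(1 − 8.384/13.828) = 0.49

coefficient alpha = 0.49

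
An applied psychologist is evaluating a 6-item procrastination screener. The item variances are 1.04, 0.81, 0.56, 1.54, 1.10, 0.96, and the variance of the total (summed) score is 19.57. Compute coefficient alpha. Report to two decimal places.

Σσᵢ² = 1.04 + 0.81 + 0.56 + 1.54 + 1.10 + 0.96 = 6.01
α = (k/(k−1))·(1 − Σσᵢ²/total variance) = (6/5)·(1 − 6.01/19.57) = 0.83

α = 0.83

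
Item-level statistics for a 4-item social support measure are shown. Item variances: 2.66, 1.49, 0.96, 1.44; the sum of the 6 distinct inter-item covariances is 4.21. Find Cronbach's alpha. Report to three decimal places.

α = 0.750

Σσ²ᵢ = 2.66 + 1.49 + 0.96 + 1.44 = 6.55
Sum of distinct covariances = 4.21
σ²_total = Σσ²ᵢ + 2·Σcov = 6.55 + 2 × 4.21 = 14.97
α = (4/3)·(1 − 6.55/14.97) = 0.750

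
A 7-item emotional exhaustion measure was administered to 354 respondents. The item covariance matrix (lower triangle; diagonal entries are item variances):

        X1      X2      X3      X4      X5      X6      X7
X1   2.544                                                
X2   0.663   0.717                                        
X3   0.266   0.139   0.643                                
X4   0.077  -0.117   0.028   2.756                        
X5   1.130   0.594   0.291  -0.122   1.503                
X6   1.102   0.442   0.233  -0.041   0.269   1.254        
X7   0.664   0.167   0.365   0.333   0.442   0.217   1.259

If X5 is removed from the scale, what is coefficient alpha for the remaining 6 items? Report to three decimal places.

α = 0.597

Remaining items: X1, X2, X3, X4, X6, X7 (k = 6).
sum of item variances = 2.544 + 0.717 + 0.643 + 2.756 + 1.254 + 1.259 = 9.173
total variance = 9.173 + 2 × 4.538 = 18.249
α (item deleted) = (6/5)·(1 − 9.173/18.249) = 0.597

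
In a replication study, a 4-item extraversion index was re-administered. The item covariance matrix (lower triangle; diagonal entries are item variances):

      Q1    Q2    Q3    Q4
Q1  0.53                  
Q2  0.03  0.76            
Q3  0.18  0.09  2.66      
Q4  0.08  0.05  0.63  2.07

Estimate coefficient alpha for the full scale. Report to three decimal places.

Σσ²ᵢ = 0.53 + 0.76 + 2.66 + 2.07 = 6.02
Σ_{i<j} σ_ij = 1.06
total variance = 6.02 + 2 × 1.06 = 8.14
α = (k/(k−1))·(1 − Σσ²ᵢ/total variance) = (4/3)·(1 − 6.02/8.14) = 0.347

coefficient alpha = 0.347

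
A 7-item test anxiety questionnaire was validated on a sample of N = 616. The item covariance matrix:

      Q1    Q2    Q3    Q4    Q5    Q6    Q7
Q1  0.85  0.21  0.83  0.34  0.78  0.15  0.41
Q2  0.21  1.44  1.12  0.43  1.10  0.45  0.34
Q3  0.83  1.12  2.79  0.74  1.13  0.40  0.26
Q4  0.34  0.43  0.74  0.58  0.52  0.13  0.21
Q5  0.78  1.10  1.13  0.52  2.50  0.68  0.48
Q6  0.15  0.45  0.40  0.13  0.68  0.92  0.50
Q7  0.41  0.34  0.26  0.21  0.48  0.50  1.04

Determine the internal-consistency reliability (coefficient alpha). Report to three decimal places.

α = 0.804

Σσ²ᵢ = 0.85 + 1.44 + 2.79 + 0.58 + 2.50 + 0.92 + 1.04 = 10.12
Σ_{i<j} σ_ij = 11.21
σ²_total = 10.12 + 2 × 11.21 = 32.54
α = (k/(k−1))·(1 − Σσ²ᵢ/σ²_total) = (7/6)·(1 − 10.12/32.54) = 0.804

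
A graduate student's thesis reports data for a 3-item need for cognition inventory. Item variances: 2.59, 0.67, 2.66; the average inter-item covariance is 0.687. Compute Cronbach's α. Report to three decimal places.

Σσ²ᵢ = 2.59 + 0.67 + 2.66 = 5.92
Sum of the 3 distinct covariances = 3 × 0.687 = 2.061
σ²_T = Σσ²ᵢ + 2·Σcov = 5.92 + 2 × 2.061 = 10.042
α = (3/2)·(1 − 5.92/10.042) = 0.616

Cronbach's α = 0.616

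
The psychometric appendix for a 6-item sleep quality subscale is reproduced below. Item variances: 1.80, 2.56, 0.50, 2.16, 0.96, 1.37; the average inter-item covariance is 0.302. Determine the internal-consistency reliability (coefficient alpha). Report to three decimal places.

Σσᵢ² = 1.80 + 2.56 + 0.50 + 2.16 + 0.96 + 1.37 = 9.35
Sum of the 15 distinct covariances = 15 × 0.302 = 4.530
σ²_T = Σσᵢ² + 2·Σcov = 9.35 + 2 × 4.530 = 18.410
α = (6/5)·(1 − 9.35/18.410) = 0.591

coefficient alpha = 0.591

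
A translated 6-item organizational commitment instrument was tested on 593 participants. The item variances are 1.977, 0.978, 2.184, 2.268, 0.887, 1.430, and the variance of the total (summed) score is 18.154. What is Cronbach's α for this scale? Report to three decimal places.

Cronbach's α = 0.557

ΣVar(i) = 1.977 + 0.978 + 2.184 + 2.268 + 0.887 + 1.430 = 9.724
α = (k/(k−1))·(1 − ΣVar(i)/Var(T)) = (6/5)·(1 − 9.724/18.154) = 0.557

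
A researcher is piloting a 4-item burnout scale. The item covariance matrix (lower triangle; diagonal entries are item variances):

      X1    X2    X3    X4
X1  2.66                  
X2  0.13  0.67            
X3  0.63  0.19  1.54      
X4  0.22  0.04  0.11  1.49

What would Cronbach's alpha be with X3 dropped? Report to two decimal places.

α = 0.21

Remaining items: X1, X2, X4 (k = 3).
Σσᵢ² = 2.66 + 0.67 + 1.49 = 4.82
σ²_total = 4.82 + 2 × 0.39 = 5.60
α (item deleted) = (3/2)·(1 − 4.82/5.60) = 0.21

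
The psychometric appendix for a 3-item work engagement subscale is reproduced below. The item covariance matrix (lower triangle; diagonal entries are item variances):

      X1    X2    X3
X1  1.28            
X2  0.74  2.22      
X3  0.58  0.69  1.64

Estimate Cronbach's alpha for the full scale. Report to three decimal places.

sum of item variances = 1.28 + 2.22 + 1.64 = 5.14
Σ_{i<j} σ_ij = 2.01
total variance = 5.14 + 2 × 2.01 = 9.16
α = (k/(k−1))·(1 − sum of item variances/total variance) = (3/2)·(1 − 5.14/9.16) = 0.658

Cronbach's alpha = 0.658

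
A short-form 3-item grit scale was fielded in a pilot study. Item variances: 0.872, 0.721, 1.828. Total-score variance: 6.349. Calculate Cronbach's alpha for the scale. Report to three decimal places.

sum of item variances = 0.872 + 0.721 + 1.828 = 3.421
α = (k/(k−1))·(1 − sum of item variances/σ²_total) = (3/2)·(1 − 3.421/6.349) = 0.692

Cronbach's alpha = 0.692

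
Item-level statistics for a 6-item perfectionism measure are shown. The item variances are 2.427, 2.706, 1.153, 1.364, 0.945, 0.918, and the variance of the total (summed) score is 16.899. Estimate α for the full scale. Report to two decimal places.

α = 0.52

Σσ²ᵢ = 2.427 + 2.706 + 1.153 + 1.364 + 0.945 + 0.918 = 9.513
α = (k/(k−1))·(1 − Σσ²ᵢ/Var(T)) = (6/5)·(1 − 9.513/16.899) = 0.52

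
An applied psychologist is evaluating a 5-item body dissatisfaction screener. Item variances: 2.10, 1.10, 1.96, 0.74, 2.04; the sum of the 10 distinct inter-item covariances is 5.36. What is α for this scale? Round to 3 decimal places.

α = 0.718

Σσ²ᵢ = 2.10 + 1.10 + 1.96 + 0.74 + 2.04 = 7.94
Sum of distinct covariances = 5.36
σ²_total = Σσ²ᵢ + 2·Σcov = 7.94 + 2 × 5.36 = 18.66
α = (5/4)·(1 − 7.94/18.66) = 0.718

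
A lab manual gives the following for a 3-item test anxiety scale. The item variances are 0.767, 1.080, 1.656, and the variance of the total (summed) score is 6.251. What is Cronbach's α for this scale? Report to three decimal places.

Σσᵢ² = 0.767 + 1.080 + 1.656 = 3.503
α = (k/(k−1))·(1 − Σσᵢ²/σ²_T) = (3/2)·(1 − 3.503/6.251) = 0.659

α = 0.659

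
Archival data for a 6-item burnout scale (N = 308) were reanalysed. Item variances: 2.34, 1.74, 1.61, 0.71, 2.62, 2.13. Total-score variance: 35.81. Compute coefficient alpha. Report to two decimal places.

sum of item variances = 2.34 + 1.74 + 1.61 + 0.71 + 2.62 + 2.13 = 11.15
α = (k/(k−1))·(1 − sum of item variances/σ²_T) = (6/5)·(1 − 11.15/35.81) = 0.83

coefficient alpha = 0.83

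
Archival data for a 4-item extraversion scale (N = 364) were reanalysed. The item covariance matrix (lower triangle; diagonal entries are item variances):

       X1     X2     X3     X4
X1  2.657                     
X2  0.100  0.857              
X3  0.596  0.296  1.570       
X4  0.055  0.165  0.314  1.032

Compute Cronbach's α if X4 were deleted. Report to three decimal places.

Remaining items: X1, X2, X3 (k = 3).
Σσᵢ² = 2.657 + 0.857 + 1.570 = 5.084
σ²_total = 5.084 + 2 × 0.992 = 7.068
α (item deleted) = (3/2)·(1 − 5.084/7.068) = 0.421

α = 0.421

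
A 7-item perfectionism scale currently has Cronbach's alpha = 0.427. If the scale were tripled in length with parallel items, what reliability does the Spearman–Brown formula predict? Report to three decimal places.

predicted reliability = 0.691

Length factor m = 3
α' = m·α / (1 + (m−1)·α)
   = 3 × 0.427 / (1 + (3 − 1) × 0.427)
   = 1.2810 / 1.8540 = 0.691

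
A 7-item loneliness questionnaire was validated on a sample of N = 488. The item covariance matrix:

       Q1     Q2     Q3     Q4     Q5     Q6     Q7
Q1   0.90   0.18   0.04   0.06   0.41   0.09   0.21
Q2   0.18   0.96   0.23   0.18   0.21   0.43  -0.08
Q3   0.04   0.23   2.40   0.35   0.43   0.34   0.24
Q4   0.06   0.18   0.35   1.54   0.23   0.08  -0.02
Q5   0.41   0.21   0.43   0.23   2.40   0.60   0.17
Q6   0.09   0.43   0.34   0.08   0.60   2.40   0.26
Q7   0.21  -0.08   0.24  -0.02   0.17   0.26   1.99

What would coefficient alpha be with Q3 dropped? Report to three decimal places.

α = 0.446

Remaining items: Q1, Q2, Q4, Q5, Q6, Q7 (k = 6).
ΣVar(i) = 0.90 + 0.96 + 1.54 + 2.40 + 2.40 + 1.99 = 10.19
total variance = 10.19 + 2 × 3.01 = 16.21
α (item deleted) = (6/5)·(1 − 10.19/16.21) = 0.446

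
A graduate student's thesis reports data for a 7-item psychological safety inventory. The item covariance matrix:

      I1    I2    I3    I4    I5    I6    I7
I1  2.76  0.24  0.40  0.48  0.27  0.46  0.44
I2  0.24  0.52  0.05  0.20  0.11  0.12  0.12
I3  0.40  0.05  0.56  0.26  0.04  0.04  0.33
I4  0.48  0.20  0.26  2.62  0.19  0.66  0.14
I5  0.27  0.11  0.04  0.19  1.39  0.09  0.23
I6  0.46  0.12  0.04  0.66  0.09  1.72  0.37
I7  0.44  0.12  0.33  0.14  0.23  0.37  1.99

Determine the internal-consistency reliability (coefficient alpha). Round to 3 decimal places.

ΣVar(i) = 2.76 + 0.52 + 0.56 + 2.62 + 1.39 + 1.72 + 1.99 = 11.56
Sum of the distinct covariances = 5.24
Var(T) = 11.56 + 2 × 5.24 = 22.04
α = (k/(k−1))·(1 − ΣVar(i)/Var(T)) = (7/6)·(1 − 11.56/22.04) = 0.555

coefficient alpha = 0.555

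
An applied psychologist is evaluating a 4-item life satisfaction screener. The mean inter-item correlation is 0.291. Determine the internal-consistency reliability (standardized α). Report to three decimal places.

Standardized α = k·r̄ / (1 + (k−1)·r̄) = 4 × 0.291 / (1 + 3 × 0.291)
  = 1.1640 / 1.8730 = 0.621

α = 0.621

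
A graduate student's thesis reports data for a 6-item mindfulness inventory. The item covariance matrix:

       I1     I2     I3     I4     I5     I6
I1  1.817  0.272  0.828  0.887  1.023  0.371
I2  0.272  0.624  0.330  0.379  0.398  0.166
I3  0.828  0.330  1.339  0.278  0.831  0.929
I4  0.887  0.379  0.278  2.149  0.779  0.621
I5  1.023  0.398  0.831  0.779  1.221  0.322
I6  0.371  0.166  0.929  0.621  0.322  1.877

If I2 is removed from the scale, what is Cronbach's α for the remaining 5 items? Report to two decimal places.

α = 0.78

Remaining items: I1, I3, I4, I5, I6 (k = 5).
sum of item variances = 1.817 + 1.339 + 2.149 + 1.221 + 1.877 = 8.403
Var(T) = 8.403 + 2 × 6.869 = 22.141
α (item deleted) = (5/4)·(1 − 8.403/22.141) = 0.78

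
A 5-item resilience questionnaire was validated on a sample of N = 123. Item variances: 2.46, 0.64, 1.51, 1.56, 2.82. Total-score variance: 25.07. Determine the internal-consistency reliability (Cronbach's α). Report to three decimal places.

Cronbach's α = 0.802

Σσ²ᵢ = 2.46 + 0.64 + 1.51 + 1.56 + 2.82 = 8.99
α = (k/(k−1))·(1 − Σσ²ᵢ/Var(T)) = (5/4)·(1 − 8.99/25.07) = 0.802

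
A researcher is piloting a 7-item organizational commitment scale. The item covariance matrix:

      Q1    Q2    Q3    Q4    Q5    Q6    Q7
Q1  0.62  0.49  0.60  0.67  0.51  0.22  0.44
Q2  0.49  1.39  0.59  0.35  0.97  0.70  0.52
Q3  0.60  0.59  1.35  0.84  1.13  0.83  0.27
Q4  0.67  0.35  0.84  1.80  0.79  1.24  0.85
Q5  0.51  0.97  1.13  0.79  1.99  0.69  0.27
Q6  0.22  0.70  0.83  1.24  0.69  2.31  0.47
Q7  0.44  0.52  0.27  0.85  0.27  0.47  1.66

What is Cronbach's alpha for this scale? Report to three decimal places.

Σσ²ᵢ = 0.62 + 1.39 + 1.35 + 1.80 + 1.99 + 2.31 + 1.66 = 11.12
Sum of the distinct covariances = 13.44
σ²_total = 11.12 + 2 × 13.44 = 38.00
α = (k/(k−1))·(1 − Σσ²ᵢ/σ²_total) = (7/6)·(1 − 11.12/38.00) = 0.825

α = 0.825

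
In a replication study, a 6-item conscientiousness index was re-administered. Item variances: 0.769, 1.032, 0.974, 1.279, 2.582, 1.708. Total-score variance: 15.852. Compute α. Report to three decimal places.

α = 0.568

Σσᵢ² = 0.769 + 1.032 + 0.974 + 1.279 + 2.582 + 1.708 = 8.344
α = (k/(k−1))·(1 − Σσᵢ²/σ²_T) = (6/5)·(1 − 8.344/15.852) = 0.568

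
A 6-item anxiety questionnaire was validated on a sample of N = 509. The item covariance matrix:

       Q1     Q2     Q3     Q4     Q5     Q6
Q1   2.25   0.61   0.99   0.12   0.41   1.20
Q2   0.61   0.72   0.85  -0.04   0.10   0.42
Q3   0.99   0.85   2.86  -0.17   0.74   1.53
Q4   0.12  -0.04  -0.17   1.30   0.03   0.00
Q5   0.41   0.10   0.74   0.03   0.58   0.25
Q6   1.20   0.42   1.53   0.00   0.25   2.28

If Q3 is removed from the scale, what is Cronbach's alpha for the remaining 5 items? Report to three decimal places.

Remaining items: Q1, Q2, Q4, Q5, Q6 (k = 5).
ΣVar(i) = 2.25 + 0.72 + 1.30 + 0.58 + 2.28 = 7.13
total variance = 7.13 + 2 × 3.10 = 13.33
α (item deleted) = (5/4)·(1 − 7.13/13.33) = 0.581

Cronbach's alpha = 0.581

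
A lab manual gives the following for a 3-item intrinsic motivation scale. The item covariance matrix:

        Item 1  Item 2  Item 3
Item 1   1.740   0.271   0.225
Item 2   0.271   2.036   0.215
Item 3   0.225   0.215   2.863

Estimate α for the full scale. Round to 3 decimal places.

α = 0.265

ΣVar(i) = 1.740 + 2.036 + 2.863 = 6.639
Σ_{i<j} σ_ij = 0.711
Var(T) = 6.639 + 2 × 0.711 = 8.061
α = (k/(k−1))·(1 − ΣVar(i)/Var(T)) = (3/2)·(1 − 6.639/8.061) = 0.265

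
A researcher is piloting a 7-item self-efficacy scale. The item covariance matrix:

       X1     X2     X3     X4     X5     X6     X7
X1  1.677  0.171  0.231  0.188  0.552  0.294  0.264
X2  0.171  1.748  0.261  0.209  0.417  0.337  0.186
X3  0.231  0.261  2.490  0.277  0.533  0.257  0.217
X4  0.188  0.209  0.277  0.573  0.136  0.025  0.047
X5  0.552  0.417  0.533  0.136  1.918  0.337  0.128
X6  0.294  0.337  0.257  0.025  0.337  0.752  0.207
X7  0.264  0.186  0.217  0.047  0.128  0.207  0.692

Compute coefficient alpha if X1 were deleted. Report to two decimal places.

Remaining items: X2, X3, X4, X5, X6, X7 (k = 6).
Σσᵢ² = 1.748 + 2.490 + 0.573 + 1.918 + 0.752 + 0.692 = 8.173
σ²_T = 8.173 + 2 × 3.574 = 15.321
α (item deleted) = (6/5)·(1 − 8.173/15.321) = 0.56

coefficient alpha = 0.56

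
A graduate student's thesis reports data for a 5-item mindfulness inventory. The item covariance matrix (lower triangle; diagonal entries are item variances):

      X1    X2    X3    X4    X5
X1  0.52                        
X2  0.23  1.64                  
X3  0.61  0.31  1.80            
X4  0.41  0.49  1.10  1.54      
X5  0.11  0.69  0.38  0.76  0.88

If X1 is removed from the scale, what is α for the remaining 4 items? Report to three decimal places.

α = 0.747

Remaining items: X2, X3, X4, X5 (k = 4).
Σσᵢ² = 1.64 + 1.80 + 1.54 + 0.88 = 5.86
σ²_T = 5.86 + 2 × 3.73 = 13.32
α (item deleted) = (4/3)·(1 − 5.86/13.32) = 0.747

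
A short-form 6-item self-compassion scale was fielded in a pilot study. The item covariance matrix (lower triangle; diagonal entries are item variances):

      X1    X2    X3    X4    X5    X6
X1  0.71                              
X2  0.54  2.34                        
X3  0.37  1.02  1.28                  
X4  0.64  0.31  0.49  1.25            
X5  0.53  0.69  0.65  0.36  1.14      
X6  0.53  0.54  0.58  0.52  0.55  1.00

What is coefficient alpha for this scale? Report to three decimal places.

sum of item variances = 0.71 + 2.34 + 1.28 + 1.25 + 1.14 + 1.00 = 7.72
Σ_{i<j} σ_ij = 8.32
σ²_total = 7.72 + 2 × 8.32 = 24.36
α = (k/(k−1))·(1 − sum of item variances/σ²_total) = (6/5)·(1 − 7.72/24.36) = 0.820

coefficient alpha = 0.820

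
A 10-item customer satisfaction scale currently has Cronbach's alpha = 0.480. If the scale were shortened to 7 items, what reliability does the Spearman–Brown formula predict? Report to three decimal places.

predicted reliability = 0.393

Length factor m = 7/10 = 0.7000
α' = m·α / (1 − (1−m)·α)
   = 7/10 × 0.480 / (1 − (1 − 7/10) × 0.480)
   = 0.3360 / 0.8560 = 0.393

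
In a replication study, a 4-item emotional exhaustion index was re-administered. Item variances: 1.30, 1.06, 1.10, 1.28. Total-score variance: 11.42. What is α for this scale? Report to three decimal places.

ΣVar(i) = 1.30 + 1.06 + 1.10 + 1.28 = 4.74
α = (k/(k−1))·(1 − ΣVar(i)/σ²_T) = (4/3)·(1 − 4.74/11.42) = 0.780

α = 0.780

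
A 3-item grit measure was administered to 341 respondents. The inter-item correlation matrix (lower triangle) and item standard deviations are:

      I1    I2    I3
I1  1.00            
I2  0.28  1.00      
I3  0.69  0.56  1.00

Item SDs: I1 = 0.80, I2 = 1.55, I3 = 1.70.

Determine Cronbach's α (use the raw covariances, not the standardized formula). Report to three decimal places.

Σσ²ᵢ = 0.80² + 1.55² + 1.70² = 5.9325
Covariances σ_ij = r_ij · s_i · s_j:
  σ(I1,I2) = 0.28 × 0.80 × 1.55 = 0.3472
  σ(I1,I3) = 0.69 × 0.80 × 1.70 = 0.9384
  σ(I2,I3) = 0.56 × 1.55 × 1.70 = 1.4756
σ²_T = Σσ²ᵢ + 2·Σσ_ij = 5.9325 + 2 × 2.7612 = 11.4549
α = (3/2)·(1 − 5.9325/11.4549) = 0.723

α = 0.723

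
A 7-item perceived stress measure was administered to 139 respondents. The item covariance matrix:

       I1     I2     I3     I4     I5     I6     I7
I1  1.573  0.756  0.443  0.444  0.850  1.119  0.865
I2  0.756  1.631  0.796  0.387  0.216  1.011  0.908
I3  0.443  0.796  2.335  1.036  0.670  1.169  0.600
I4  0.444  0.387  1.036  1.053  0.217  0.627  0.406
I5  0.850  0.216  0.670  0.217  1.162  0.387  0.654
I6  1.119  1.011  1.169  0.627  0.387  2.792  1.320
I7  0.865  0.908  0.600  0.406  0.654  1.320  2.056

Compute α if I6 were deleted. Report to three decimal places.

α = 0.784

Remaining items: I1, I2, I3, I4, I5, I7 (k = 6).
sum of item variances = 1.573 + 1.631 + 2.335 + 1.053 + 1.162 + 2.056 = 9.810
total variance = 9.810 + 2 × 9.248 = 28.306
α (item deleted) = (6/5)·(1 − 9.810/28.306) = 0.784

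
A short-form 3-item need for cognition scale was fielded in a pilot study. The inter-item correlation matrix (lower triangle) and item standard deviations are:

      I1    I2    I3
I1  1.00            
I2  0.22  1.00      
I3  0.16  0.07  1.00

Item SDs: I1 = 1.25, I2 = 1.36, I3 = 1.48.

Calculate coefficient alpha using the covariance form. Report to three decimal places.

Σσ²ᵢ = 1.25² + 1.36² + 1.48² = 5.6025
Covariances σ_ij = r_ij · s_i · s_j:
  σ(I1,I2) = 0.22 × 1.25 × 1.36 = 0.3740
  σ(I1,I3) = 0.16 × 1.25 × 1.48 = 0.2960
  σ(I2,I3) = 0.07 × 1.36 × 1.48 = 0.1409
σ²_T = Σσ²ᵢ + 2·Σσ_ij = 5.6025 + 2 × 0.8109 = 7.2243
α = (3/2)·(1 − 5.6025/7.2243) = 0.337

α = 0.337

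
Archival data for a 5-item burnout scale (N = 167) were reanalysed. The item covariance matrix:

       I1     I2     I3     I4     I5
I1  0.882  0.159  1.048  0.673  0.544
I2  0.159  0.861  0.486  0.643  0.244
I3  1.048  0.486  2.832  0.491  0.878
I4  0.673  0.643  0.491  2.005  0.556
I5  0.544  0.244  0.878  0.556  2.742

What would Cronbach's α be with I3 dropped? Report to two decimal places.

Cronbach's α = 0.62

Remaining items: I1, I2, I4, I5 (k = 4).
ΣVar(i) = 0.882 + 0.861 + 2.005 + 2.742 = 6.490
σ²_total = 6.490 + 2 × 2.819 = 12.128
α (item deleted) = (4/3)·(1 − 6.490/12.128) = 0.62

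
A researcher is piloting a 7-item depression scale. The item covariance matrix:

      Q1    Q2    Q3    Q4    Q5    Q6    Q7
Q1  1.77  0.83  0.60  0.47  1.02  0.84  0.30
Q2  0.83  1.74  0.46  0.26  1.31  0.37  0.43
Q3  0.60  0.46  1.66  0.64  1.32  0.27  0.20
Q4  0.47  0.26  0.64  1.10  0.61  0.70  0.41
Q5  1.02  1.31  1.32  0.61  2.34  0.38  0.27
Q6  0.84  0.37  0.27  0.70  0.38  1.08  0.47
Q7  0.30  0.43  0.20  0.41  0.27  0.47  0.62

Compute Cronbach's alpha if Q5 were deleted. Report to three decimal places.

Remaining items: Q1, Q2, Q3, Q4, Q6, Q7 (k = 6).
Σσ²ᵢ = 1.77 + 1.74 + 1.66 + 1.10 + 1.08 + 0.62 = 7.97
σ²_total = 7.97 + 2 × 7.25 = 22.47
α (item deleted) = (6/5)·(1 − 7.97/22.47) = 0.774

α = 0.774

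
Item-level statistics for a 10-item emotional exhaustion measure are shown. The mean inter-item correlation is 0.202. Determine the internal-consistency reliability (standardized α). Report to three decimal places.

standardized α = 0.717

Standardized α = k·r̄ / (1 + (k−1)·r̄) = 10 × 0.202 / (1 + 9 × 0.202)
  = 2.0200 / 2.8180 = 0.717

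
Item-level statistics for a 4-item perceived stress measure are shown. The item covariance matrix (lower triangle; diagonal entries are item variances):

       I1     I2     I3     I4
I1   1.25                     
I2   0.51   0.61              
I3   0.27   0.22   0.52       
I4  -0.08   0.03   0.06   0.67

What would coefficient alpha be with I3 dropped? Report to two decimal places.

Remaining items: I1, I2, I4 (k = 3).
sum of item variances = 1.25 + 0.61 + 0.67 = 2.53
σ²_T = 2.53 + 2 × 0.46 = 3.45
α (item deleted) = (3/2)·(1 − 2.53/3.45) = 0.40

coefficient alpha = 0.40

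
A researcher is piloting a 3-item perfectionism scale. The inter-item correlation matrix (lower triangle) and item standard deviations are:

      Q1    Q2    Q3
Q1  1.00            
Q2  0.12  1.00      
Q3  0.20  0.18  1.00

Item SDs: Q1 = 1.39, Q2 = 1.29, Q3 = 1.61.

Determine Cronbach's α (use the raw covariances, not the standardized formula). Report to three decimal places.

Σσ²ᵢ = 1.39² + 1.29² + 1.61² = 6.1883
Covariances σ_ij = r_ij · s_i · s_j:
  σ(Q1,Q2) = 0.12 × 1.39 × 1.29 = 0.2152
  σ(Q1,Q3) = 0.20 × 1.39 × 1.61 = 0.4476
  σ(Q2,Q3) = 0.18 × 1.29 × 1.61 = 0.3738
σ²_T = Σσ²ᵢ + 2·Σσ_ij = 6.1883 + 2 × 1.0366 = 8.2615
α = (3/2)·(1 − 6.1883/8.2615) = 0.376

α = 0.376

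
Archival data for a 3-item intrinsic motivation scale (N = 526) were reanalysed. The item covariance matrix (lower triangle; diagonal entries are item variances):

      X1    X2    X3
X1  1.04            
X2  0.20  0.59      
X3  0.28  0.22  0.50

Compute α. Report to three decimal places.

α = 0.595

ΣVar(i) = 1.04 + 0.59 + 0.50 = 2.13
Σ_{i<j} σ_ij = 0.70
σ²_T = 2.13 + 2 × 0.70 = 3.53
α = (k/(k−1))·(1 − ΣVar(i)/σ²_T) = (3/2)·(1 − 2.13/3.53) = 0.595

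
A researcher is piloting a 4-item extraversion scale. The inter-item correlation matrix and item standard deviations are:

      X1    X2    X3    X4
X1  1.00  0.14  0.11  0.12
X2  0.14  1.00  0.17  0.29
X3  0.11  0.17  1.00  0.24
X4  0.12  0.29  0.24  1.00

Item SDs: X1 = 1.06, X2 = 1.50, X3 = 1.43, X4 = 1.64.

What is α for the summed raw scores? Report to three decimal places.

Σσ²ᵢ = 1.06² + 1.50² + 1.43² + 1.64² = 8.1081
Covariances σ_ij = r_ij · s_i · s_j:
  σ(X1,X2) = 0.14 × 1.06 × 1.50 = 0.2226
  σ(X1,X3) = 0.11 × 1.06 × 1.43 = 0.1667
  σ(X1,X4) = 0.12 × 1.06 × 1.64 = 0.2086
  σ(X2,X3) = 0.17 × 1.50 × 1.43 = 0.3646
  σ(X2,X4) = 0.29 × 1.50 × 1.64 = 0.7134
  σ(X3,X4) = 0.24 × 1.43 × 1.64 = 0.5628
σ²_T = Σσ²ᵢ + 2·Σσ_ij = 8.1081 + 2 × 2.2387 = 12.5855
α = (4/3)·(1 − 8.1081/12.5855) = 0.474

α = 0.474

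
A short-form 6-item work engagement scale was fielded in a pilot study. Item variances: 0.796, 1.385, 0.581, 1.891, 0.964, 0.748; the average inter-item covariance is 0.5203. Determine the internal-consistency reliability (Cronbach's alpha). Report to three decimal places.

sum of item variances = 0.796 + 1.385 + 0.581 + 1.891 + 0.964 + 0.748 = 6.365
Sum of the 15 distinct covariances = 15 × 0.5203 = 7.8045
Var(T) = sum of item variances + 2·Σcov = 6.365 + 2 × 7.8045 = 21.9740
α = (6/5)·(1 − 6.365/21.9740) = 0.852

α = 0.852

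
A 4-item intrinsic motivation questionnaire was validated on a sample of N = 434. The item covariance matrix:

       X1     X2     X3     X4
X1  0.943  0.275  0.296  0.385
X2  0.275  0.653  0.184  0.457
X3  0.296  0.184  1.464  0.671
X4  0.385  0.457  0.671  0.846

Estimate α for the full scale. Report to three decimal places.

α = 0.716

sum of item variances = 0.943 + 0.653 + 1.464 + 0.846 = 3.906
Sum of off-diagonal covariances = 2.268
Var(T) = 3.906 + 2 × 2.268 = 8.442
α = (k/(k−1))·(1 − sum of item variances/Var(T)) = (4/3)·(1 − 3.906/8.442) = 0.716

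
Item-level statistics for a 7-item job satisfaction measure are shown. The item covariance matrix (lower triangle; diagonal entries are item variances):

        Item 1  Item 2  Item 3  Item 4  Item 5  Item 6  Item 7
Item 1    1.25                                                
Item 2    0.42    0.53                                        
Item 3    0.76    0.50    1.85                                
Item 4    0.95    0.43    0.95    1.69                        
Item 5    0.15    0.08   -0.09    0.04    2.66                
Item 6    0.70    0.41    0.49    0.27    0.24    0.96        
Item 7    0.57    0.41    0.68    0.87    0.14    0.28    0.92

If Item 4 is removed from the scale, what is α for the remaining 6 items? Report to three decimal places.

Remaining items: Item 1, Item 2, Item 3, Item 5, Item 6, Item 7 (k = 6).
Σσᵢ² = 1.25 + 0.53 + 1.85 + 2.66 + 0.96 + 0.92 = 8.17
σ²_total = 8.17 + 2 × 5.74 = 19.65
α (item deleted) = (6/5)·(1 − 8.17/19.65) = 0.701

α = 0.701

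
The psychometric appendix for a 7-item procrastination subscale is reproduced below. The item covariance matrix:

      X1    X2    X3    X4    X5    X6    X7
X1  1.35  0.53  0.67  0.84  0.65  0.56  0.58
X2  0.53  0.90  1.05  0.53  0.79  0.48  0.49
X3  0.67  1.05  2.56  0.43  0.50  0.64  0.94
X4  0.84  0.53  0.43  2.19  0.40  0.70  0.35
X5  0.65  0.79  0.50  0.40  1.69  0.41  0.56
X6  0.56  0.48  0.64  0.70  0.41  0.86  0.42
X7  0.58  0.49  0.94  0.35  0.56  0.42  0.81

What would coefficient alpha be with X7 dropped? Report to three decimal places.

α = 0.789

Remaining items: X1, X2, X3, X4, X5, X6 (k = 6).
Σσ²ᵢ = 1.35 + 0.90 + 2.56 + 2.19 + 1.69 + 0.86 = 9.55
σ²_T = 9.55 + 2 × 9.18 = 27.91
α (item deleted) = (6/5)·(1 − 9.55/27.91) = 0.789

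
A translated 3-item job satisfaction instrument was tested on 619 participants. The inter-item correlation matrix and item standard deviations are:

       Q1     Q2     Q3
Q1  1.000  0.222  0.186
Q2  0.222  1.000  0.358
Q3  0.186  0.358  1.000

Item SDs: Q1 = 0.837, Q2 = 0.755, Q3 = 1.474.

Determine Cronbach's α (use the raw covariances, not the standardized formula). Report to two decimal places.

Cronbach's α = 0.46

Σσ²ᵢ = 0.837² + 0.755² + 1.474² = 3.4433
Covariances σ_ij = r_ij · s_i · s_j:
  σ(Q1,Q2) = 0.222 × 0.837 × 0.755 = 0.1403
  σ(Q1,Q3) = 0.186 × 0.837 × 1.474 = 0.2295
  σ(Q2,Q3) = 0.358 × 0.755 × 1.474 = 0.3984
σ²_T = Σσ²ᵢ + 2·Σσ_ij = 3.4433 + 2 × 0.7682 = 4.9797
α = (3/2)·(1 − 3.4433/4.9797) = 0.46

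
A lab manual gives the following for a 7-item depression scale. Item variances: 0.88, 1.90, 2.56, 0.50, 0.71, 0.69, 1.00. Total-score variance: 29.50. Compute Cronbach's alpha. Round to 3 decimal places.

sum of item variances = 0.88 + 1.90 + 2.56 + 0.50 + 0.71 + 0.69 + 1.00 = 8.24
α = (k/(k−1))·(1 − sum of item variances/σ²_total) = (7/6)·(1 − 8.24/29.50) = 0.841

Cronbach's alpha = 0.841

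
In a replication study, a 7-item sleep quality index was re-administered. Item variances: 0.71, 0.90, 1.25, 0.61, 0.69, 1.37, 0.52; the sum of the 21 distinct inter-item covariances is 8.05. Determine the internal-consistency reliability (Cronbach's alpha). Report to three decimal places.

Cronbach's alpha = 0.848

Σσᵢ² = 0.71 + 0.90 + 1.25 + 0.61 + 0.69 + 1.37 + 0.52 = 6.05
Sum of distinct covariances = 8.05
σ²_total = Σσᵢ² + 2·Σcov = 6.05 + 2 × 8.05 = 22.15
α = (7/6)·(1 − 6.05/22.15) = 0.848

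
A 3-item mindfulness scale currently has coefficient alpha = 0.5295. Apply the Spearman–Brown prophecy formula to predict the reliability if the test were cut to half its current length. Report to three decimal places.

Length factor m = 1/2
α' = m·α / (1 − (1−m)·α)
   = 1/2 × 0.5295 / (1 − (1 − 1/2) × 0.5295)
   = 0.2647 / 0.7352 = 0.360

predicted reliability = 0.360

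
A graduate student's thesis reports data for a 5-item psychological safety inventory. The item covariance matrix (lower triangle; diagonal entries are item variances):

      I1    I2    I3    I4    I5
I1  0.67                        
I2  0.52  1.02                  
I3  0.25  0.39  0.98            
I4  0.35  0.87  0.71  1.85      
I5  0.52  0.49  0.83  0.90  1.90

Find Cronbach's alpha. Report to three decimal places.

Cronbach's alpha = 0.806

sum of item variances = 0.67 + 1.02 + 0.98 + 1.85 + 1.90 = 6.42
Sum of off-diagonal covariances = 5.83
total variance = 6.42 + 2 × 5.83 = 18.08
α = (k/(k−1))·(1 − sum of item variances/total variance) = (5/4)·(1 − 6.42/18.08) = 0.806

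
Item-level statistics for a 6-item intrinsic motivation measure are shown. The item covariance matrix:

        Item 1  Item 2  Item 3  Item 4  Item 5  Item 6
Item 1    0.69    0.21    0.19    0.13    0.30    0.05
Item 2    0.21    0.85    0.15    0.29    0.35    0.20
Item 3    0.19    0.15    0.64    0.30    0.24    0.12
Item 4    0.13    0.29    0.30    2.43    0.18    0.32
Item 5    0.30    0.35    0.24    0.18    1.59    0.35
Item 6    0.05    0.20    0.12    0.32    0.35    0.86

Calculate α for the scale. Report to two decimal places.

α = 0.59

sum of item variances = 0.69 + 0.85 + 0.64 + 2.43 + 1.59 + 0.86 = 7.06
Σ_{i<j} σ_ij = 3.38
total variance = 7.06 + 2 × 3.38 = 13.82
α = (k/(k−1))·(1 − sum of item variances/total variance) = (6/5)·(1 − 7.06/13.82) = 0.59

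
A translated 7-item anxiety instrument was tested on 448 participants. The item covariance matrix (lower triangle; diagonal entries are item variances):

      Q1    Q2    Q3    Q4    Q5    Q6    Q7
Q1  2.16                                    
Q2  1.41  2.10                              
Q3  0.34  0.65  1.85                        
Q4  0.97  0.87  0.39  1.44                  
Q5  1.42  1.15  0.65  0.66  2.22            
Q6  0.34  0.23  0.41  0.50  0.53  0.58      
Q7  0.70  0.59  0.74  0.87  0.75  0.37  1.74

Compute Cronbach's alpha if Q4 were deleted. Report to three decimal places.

α = 0.791

Remaining items: Q1, Q2, Q3, Q5, Q6, Q7 (k = 6).
ΣVar(i) = 2.16 + 2.10 + 1.85 + 2.22 + 0.58 + 1.74 = 10.65
total variance = 10.65 + 2 × 10.28 = 31.21
α (item deleted) = (6/5)·(1 − 10.65/31.21) = 0.791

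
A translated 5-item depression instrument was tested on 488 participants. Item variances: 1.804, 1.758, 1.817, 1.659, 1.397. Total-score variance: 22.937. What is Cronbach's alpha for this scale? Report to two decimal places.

α = 0.79

sum of item variances = 1.804 + 1.758 + 1.817 + 1.659 + 1.397 = 8.435
α = (k/(k−1))·(1 − sum of item variances/σ²_total) = (5/4)·(1 − 8.435/22.937) = 0.79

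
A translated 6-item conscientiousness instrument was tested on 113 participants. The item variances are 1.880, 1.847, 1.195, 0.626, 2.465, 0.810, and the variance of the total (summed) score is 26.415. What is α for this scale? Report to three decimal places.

Σσᵢ² = 1.880 + 1.847 + 1.195 + 0.626 + 2.465 + 0.810 = 8.823
α = (k/(k−1))·(1 − Σσᵢ²/Var(T)) = (6/5)·(1 − 8.823/26.415) = 0.799

α = 0.799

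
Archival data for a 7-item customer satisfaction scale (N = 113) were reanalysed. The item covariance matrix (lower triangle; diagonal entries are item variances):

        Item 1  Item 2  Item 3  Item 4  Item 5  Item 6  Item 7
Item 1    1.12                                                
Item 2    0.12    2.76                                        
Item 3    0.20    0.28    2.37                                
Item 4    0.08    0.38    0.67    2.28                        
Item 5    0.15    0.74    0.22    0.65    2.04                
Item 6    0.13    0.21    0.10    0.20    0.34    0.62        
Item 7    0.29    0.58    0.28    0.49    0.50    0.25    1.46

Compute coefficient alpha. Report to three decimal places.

α = 0.607

sum of item variances = 1.12 + 2.76 + 2.37 + 2.28 + 2.04 + 0.62 + 1.46 = 12.65
Sum of the distinct covariances = 6.86
total variance = 12.65 + 2 × 6.86 = 26.37
α = (k/(k−1))·(1 − sum of item variances/total variance) = (7/6)·(1 − 12.65/26.37) = 0.607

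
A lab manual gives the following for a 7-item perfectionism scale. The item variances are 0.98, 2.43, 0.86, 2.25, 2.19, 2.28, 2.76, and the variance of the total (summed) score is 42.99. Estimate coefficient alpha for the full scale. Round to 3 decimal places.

α = 0.794

Σσ²ᵢ = 0.98 + 2.43 + 0.86 + 2.25 + 2.19 + 2.28 + 2.76 = 13.75
α = (k/(k−1))·(1 − Σσ²ᵢ/Var(T)) = (7/6)·(1 − 13.75/42.99) = 0.794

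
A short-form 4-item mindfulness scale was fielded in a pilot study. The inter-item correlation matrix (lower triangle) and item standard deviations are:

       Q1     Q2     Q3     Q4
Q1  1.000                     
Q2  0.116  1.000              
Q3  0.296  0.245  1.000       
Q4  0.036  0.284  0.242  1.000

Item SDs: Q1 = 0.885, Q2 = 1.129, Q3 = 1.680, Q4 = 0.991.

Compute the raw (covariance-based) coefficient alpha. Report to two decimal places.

Σσ²ᵢ = 0.885² + 1.129² + 1.680² + 0.991² = 5.8623
Covariances σ_ij = r_ij · s_i · s_j:
  σ(Q1,Q2) = 0.116 × 0.885 × 1.129 = 0.1159
  σ(Q1,Q3) = 0.296 × 0.885 × 1.680 = 0.4401
  σ(Q1,Q4) = 0.036 × 0.885 × 0.991 = 0.0316
  σ(Q2,Q3) = 0.245 × 1.129 × 1.680 = 0.4647
  σ(Q2,Q4) = 0.284 × 1.129 × 0.991 = 0.3178
  σ(Q3,Q4) = 0.242 × 1.680 × 0.991 = 0.4029
σ²_T = Σσ²ᵢ + 2·Σσ_ij = 5.8623 + 2 × 1.7730 = 9.4083
α = (4/3)·(1 − 5.8623/9.4083) = 0.50

α = 0.50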